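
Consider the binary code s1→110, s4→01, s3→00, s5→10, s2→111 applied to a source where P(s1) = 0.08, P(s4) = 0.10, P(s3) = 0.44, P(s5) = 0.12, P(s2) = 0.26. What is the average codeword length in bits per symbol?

2.34 bits/symbol

L̄ = Σ pᵢ·ℓᵢ = 0.08·3 + 0.10·2 + 0.44·2 + 0.12·2 + 0.26·3 = 2.34 bits/symbol.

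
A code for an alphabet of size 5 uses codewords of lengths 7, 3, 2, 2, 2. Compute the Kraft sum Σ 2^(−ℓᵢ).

With common denominator 2^7 = 128: Σ 2^(−ℓᵢ) = 1/128 + 16/128 + 32/128 + 32/128 + 32/128 = 113/128 = 0.8828125.

0.8828125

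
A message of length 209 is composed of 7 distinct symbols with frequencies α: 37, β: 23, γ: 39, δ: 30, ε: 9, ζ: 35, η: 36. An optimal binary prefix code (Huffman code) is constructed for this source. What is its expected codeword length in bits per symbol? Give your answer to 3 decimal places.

Probabilities are the counts divided by 209.
Repeatedly combine the two least-probable nodes; the expected code length is the sum of the merged weights.
merge 9/209 + 23/209 → 32/209
merge 30/209 + 32/209 → 62/209
merge 35/209 + 36/209 → 71/209
merge 37/209 + 39/209 → 4/11
merge 62/209 + 71/209 → 7/11
merge 4/11 + 7/11 → 1
L = 32/209 + 62/209 + 71/209 + 4/11 + 7/11 + 1 = 53/19 ≈ 2.789 bits/symbol.

2.789 bits/symbol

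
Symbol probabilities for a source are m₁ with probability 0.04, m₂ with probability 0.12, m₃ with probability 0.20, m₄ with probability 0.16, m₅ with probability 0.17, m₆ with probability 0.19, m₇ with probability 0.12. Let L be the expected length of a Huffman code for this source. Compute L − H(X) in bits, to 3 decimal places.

Entropy H = −Σ p log₂ p ≈ 2.6971 bits.
Huffman merges: 1/25+3/25→4/25; 3/25+4/25→7/25; 4/25+17/100→33/100; 19/100+1/5→39/100; 7/25+33/100→61/100; 39/100+61/100→1. L = 277/100 ≈ 2.7700.
L − H = 2.7700 − 2.6971 = 0.073 bits.

0.073 bits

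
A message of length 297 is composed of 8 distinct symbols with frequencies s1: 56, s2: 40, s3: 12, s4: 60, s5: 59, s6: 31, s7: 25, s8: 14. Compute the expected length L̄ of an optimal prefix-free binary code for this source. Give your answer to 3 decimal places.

Probabilities are the counts divided by 297.
Repeatedly combine the two least-probable nodes; the expected code length is the sum of the merged weights.
merge 4/99 + 14/297 → 26/297
merge 25/297 + 26/297 → 17/99
merge 31/297 + 40/297 → 71/297
merge 17/99 + 56/297 → 107/297
merge 59/297 + 20/99 → 119/297
merge 71/297 + 107/297 → 178/297
merge 119/297 + 178/297 → 1
L = 26/297 + 17/99 + 71/297 + 107/297 + 119/297 + 178/297 + 1 = 283/99 ≈ 2.859 bits/symbol.

2.859 bits/symbol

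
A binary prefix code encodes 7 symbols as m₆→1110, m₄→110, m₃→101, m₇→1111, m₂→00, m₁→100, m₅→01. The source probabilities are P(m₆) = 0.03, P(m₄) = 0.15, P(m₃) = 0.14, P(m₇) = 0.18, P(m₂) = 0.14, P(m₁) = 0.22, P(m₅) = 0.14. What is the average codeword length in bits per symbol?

2.93 bits/symbol

L̄ = Σ pᵢ·ℓᵢ = 0.03·4 + 0.15·3 + 0.14·3 + 0.18·4 + 0.14·2 + 0.22·3 + 0.14·2 = 2.93 bits/symbol.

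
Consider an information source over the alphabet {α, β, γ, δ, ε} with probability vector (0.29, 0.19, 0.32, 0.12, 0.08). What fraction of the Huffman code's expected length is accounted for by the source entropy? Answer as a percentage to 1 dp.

98.1%

Entropy H = −Σ p log₂ p ≈ 2.1577 bits.
Huffman merges: 2/25+3/25→1/5; 19/100+1/5→39/100; 29/100+8/25→61/100; 39/100+61/100→1. L = 11/5 ≈ 2.2000.
Efficiency = H/L = 2.1577/2.2000 = 98.1%.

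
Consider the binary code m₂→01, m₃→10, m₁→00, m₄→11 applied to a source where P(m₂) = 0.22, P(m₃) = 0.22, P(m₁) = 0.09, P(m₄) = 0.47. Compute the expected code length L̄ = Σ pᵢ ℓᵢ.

L̄ = Σ pᵢ·ℓᵢ = 0.22·2 + 0.22·2 + 0.09·2 + 0.47·2 = 2 bits/symbol.

2 bits/symbol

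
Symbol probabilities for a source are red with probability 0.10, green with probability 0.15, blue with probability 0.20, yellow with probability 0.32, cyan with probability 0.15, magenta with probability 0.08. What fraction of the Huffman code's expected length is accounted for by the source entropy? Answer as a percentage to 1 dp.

Entropy H = −Σ p log₂ p ≈ 2.4352 bits.
Huffman merges: 2/25+1/10→9/50; 3/20+3/20→3/10; 9/50+1/5→19/50; 3/10+8/25→31/50; 19/50+31/50→1. L = 62/25 ≈ 2.4800.
Efficiency = H/L = 2.4352/2.4800 = 98.2%.

98.2%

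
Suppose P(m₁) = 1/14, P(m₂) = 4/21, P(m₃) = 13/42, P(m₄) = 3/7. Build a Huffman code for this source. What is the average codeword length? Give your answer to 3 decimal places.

1.833 bits/symbol

Repeatedly combine the two least-probable nodes; the expected code length is the sum of the merged weights.
merge 1/14 + 4/21 → 11/42
merge 11/42 + 13/42 → 4/7
merge 3/7 + 4/7 → 1
L = 11/42 + 4/7 + 1 = 11/6 ≈ 1.833 bits/symbol.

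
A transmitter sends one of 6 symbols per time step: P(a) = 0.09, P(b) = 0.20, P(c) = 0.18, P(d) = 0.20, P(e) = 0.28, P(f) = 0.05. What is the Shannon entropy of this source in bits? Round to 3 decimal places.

2.417 bits

H = −Σ pᵢ log₂ pᵢ.
−0.09·log₂(0.09) = 0.3127
−0.20·log₂(0.20) = 0.4644
−0.18·log₂(0.18) = 0.4453
−0.20·log₂(0.20) = 0.4644
−0.28·log₂(0.28) = 0.5142
−0.05·log₂(0.05) = 0.2161
Sum ≈ 2.4170 → 2.417 bits.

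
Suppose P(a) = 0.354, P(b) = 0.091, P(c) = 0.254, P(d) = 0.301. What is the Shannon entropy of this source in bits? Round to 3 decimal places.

1.869 bits

H = −Σ pᵢ log₂ pᵢ.
−0.354·log₂(0.354) = 0.5304
−0.091·log₂(0.091) = 0.3147
−0.254·log₂(0.254) = 0.5022
−0.301·log₂(0.301) = 0.5214
Sum ≈ 1.8686 → 1.869 bits.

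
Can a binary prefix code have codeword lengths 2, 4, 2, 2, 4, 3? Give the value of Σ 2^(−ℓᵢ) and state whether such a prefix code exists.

1; yes

With common denominator 2^4 = 16: Σ 2^(−ℓᵢ) = 4/16 + 1/16 + 4/16 + 4/16 + 1/16 + 2/16 = 16/16 = 1.
Kraft's inequality requires Σ ≤ 1; here Σ = 1 ≤ 1, so such a prefix code exists.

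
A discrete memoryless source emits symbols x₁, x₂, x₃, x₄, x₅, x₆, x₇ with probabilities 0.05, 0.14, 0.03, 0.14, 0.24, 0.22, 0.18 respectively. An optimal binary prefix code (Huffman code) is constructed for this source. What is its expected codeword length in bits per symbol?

2.62 bits/symbol

Repeatedly combine the two least-probable nodes; the expected code length is the sum of the merged weights.
merge 3/100 + 1/20 → 2/25
merge 2/25 + 7/50 → 11/50
merge 7/50 + 9/50 → 8/25
merge 11/50 + 11/50 → 11/25
merge 6/25 + 8/25 → 14/25
merge 11/25 + 14/25 → 1
L = 2/25 + 11/50 + 8/25 + 11/25 + 14/25 + 1 = 131/50 = 2.62 bits/symbol.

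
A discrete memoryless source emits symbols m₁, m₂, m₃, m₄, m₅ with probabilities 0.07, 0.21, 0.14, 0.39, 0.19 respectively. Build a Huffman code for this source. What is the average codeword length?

2.21 bits/symbol

Repeatedly combine the two least-probable nodes; the expected code length is the sum of the merged weights.
merge 7/100 + 7/50 → 21/100
merge 19/100 + 21/100 → 2/5
merge 21/100 + 39/100 → 3/5
merge 2/5 + 3/5 → 1
L = 21/100 + 2/5 + 3/5 + 1 = 221/100 = 2.21 bits/symbol.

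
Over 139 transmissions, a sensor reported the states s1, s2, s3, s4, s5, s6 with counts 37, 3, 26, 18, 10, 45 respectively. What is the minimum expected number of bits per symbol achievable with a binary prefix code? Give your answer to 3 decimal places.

2.317 bits/symbol

Probabilities are the counts divided by 139.
Repeatedly combine the two least-probable nodes; the expected code length is the sum of the merged weights.
merge 3/139 + 10/139 → 13/139
merge 13/139 + 18/139 → 31/139
merge 26/139 + 31/139 → 57/139
merge 37/139 + 45/139 → 82/139
merge 57/139 + 82/139 → 1
L = 13/139 + 31/139 + 57/139 + 82/139 + 1 = 322/139 ≈ 2.317 bits/symbol.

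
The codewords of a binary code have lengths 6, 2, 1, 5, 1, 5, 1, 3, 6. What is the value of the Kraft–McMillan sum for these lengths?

With common denominator 2^6 = 64: Σ 2^(−ℓᵢ) = 1/64 + 16/64 + 32/64 + 2/64 + 32/64 + 2/64 + 32/64 + 8/64 + 1/64 = 126/64 = 1.96875.

1.96875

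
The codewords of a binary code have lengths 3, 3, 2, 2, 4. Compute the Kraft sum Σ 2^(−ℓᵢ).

With common denominator 2^4 = 16: Σ 2^(−ℓᵢ) = 2/16 + 2/16 + 4/16 + 4/16 + 1/16 = 13/16 = 0.8125.

0.8125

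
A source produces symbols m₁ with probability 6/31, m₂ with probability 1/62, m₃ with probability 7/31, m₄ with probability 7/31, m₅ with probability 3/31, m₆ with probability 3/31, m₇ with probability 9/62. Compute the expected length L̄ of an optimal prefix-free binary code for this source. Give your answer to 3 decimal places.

2.661 bits/symbol

Repeatedly combine the two least-probable nodes; the expected code length is the sum of the merged weights.
merge 1/62 + 3/31 → 7/62
merge 3/31 + 7/62 → 13/62
merge 9/62 + 6/31 → 21/62
merge 13/62 + 7/31 → 27/62
merge 7/31 + 21/62 → 35/62
merge 27/62 + 35/62 → 1
L = 7/62 + 13/62 + 21/62 + 27/62 + 35/62 + 1 = 165/62 ≈ 2.661 bits/symbol.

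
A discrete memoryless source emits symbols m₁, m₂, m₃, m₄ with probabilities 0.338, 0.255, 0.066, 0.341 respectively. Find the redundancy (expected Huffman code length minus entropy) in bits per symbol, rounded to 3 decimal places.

Entropy H = −Σ p log₂ p ≈ 1.8197 bits.
Huffman merges: 33/500+51/200→321/1000; 321/1000+169/500→659/1000; 341/1000+659/1000→1. L = 99/50 ≈ 1.9800.
L − H = 1.9800 − 1.8197 = 0.160 bits.

0.160 bits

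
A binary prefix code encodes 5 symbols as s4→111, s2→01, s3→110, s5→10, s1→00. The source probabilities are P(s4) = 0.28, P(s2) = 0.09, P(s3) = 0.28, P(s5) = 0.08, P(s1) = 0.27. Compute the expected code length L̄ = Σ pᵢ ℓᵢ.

2.56 bits/symbol

L̄ = Σ pᵢ·ℓᵢ = 0.28·3 + 0.09·2 + 0.28·3 + 0.08·2 + 0.27·2 = 2.56 bits/symbol.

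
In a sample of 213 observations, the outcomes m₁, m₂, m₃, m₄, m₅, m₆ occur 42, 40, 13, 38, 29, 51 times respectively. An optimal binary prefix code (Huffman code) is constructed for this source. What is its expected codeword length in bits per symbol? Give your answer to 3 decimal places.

Probabilities are the counts divided by 213.
Repeatedly combine the two least-probable nodes; the expected code length is the sum of the merged weights.
merge 13/213 + 29/213 → 14/71
merge 38/213 + 40/213 → 26/71
merge 14/71 + 14/71 → 28/71
merge 17/71 + 26/71 → 43/71
merge 28/71 + 43/71 → 1
L = 14/71 + 26/71 + 28/71 + 43/71 + 1 = 182/71 ≈ 2.563 bits/symbol.

2.563 bits/symbol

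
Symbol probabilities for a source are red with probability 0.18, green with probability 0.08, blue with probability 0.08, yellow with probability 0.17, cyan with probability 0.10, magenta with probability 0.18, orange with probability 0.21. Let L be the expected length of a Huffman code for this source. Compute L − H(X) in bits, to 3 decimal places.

Entropy H = −Σ p log₂ p ≈ 2.7132 bits.
Huffman merges: 2/25+2/25→4/25; 1/10+4/25→13/50; 17/100+9/50→7/20; 9/50+21/100→39/100; 13/50+7/20→61/100; 39/100+61/100→1. L = 277/100 ≈ 2.7700.
L − H = 2.7700 − 2.7132 = 0.057 bits.

0.057 bits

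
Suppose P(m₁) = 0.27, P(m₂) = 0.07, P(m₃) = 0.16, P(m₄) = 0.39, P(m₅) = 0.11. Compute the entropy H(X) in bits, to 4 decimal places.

2.0817 bits

H = −Σ pᵢ log₂ pᵢ.
−0.27·log₂(0.27) = 0.5100
−0.07·log₂(0.07) = 0.2686
−0.16·log₂(0.16) = 0.4230
−0.39·log₂(0.39) = 0.5298
−0.11·log₂(0.11) = 0.3503
Sum ≈ 2.0817 → 2.0817 bits.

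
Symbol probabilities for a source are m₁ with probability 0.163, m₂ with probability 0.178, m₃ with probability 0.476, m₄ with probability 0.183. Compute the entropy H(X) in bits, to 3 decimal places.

1.828 bits

H = −Σ pᵢ log₂ pᵢ.
−0.163·log₂(0.163) = 0.4266
−0.178·log₂(0.178) = 0.4432
−0.476·log₂(0.476) = 0.5098
−0.183·log₂(0.183) = 0.4484
Sum ≈ 1.8280 → 1.828 bits.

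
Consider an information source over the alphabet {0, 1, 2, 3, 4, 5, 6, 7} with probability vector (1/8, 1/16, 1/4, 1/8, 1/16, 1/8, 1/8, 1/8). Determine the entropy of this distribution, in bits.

2.875 bits

Each probability is a power of 1/2, so log₂(1/p) is an integer.
H = Σ p·log₂(1/p) = 1/8·3 + 1/16·4 + 1/4·2 + 1/8·3 + 1/16·4 + 1/8·3 + 1/8·3 + 1/8·3 = 2.875 bits.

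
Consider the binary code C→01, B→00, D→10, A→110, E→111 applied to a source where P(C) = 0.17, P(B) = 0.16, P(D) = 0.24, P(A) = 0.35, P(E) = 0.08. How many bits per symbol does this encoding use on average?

2.43 bits/symbol

L̄ = Σ pᵢ·ℓᵢ = 0.17·2 + 0.16·2 + 0.24·2 + 0.35·3 + 0.08·3 = 2.43 bits/symbol.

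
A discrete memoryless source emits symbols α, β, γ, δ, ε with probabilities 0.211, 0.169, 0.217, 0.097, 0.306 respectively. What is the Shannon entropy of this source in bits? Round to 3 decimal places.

H = −Σ pᵢ log₂ pᵢ.
−0.211·log₂(0.211) = 0.4736
−0.169·log₂(0.169) = 0.4335
−0.217·log₂(0.217) = 0.4783
−0.097·log₂(0.097) = 0.3265
−0.306·log₂(0.306) = 0.5228
Sum ≈ 2.2347 → 2.235 bits.

2.235 bits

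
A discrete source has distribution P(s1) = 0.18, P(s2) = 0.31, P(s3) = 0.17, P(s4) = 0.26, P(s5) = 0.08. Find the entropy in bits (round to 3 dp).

H = −Σ pᵢ log₂ pᵢ.
−0.18·log₂(0.18) = 0.4453
−0.31·log₂(0.31) = 0.5238
−0.17·log₂(0.17) = 0.4346
−0.26·log₂(0.26) = 0.5053
−0.08·log₂(0.08) = 0.2915
Sum ≈ 2.2005 → 2.200 bits.

2.200 bits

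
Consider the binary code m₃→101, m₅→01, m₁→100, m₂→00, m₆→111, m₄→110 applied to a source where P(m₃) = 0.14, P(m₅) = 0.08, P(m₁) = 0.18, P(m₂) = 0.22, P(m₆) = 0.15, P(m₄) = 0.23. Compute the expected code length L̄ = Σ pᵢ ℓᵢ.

L̄ = Σ pᵢ·ℓᵢ = 0.14·3 + 0.08·2 + 0.18·3 + 0.22·2 + 0.15·3 + 0.23·3 = 2.7 bits/symbol.

2.7 bits/symbol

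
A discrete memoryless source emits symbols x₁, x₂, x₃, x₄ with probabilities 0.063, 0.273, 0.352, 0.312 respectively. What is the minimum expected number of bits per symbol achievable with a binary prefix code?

1.984 bits/symbol

Repeatedly combine the two least-probable nodes; the expected code length is the sum of the merged weights.
merge 63/1000 + 273/1000 → 42/125
merge 39/125 + 42/125 → 81/125
merge 44/125 + 81/125 → 1
L = 42/125 + 81/125 + 1 = 248/125 = 1.984 bits/symbol.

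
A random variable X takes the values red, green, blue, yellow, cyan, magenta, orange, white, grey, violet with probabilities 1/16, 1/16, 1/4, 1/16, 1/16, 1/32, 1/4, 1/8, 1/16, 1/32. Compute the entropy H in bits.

Each probability is a power of 1/2, so log₂(1/p) is an integer.
H = Σ p·log₂(1/p) = 1/16·4 + 1/16·4 + 1/4·2 + 1/16·4 + 1/16·4 + 1/32·5 + 1/4·2 + 1/8·3 + 1/16·4 + 1/32·5 = 2.9375 bits.

2.9375 bits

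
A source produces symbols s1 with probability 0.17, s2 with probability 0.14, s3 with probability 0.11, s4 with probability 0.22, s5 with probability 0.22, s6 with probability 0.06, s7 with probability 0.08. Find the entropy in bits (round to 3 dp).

2.678 bits

H = −Σ pᵢ log₂ pᵢ.
−0.17·log₂(0.17) = 0.4346
−0.14·log₂(0.14) = 0.3971
−0.11·log₂(0.11) = 0.3503
−0.22·log₂(0.22) = 0.4806
−0.22·log₂(0.22) = 0.4806
−0.06·log₂(0.06) = 0.2435
−0.08·log₂(0.08) = 0.2915
Sum ≈ 2.6782 → 2.678 bits.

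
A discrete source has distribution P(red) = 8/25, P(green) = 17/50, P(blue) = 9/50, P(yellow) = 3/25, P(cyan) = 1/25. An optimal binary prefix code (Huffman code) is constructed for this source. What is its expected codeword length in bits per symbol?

2.16 bits/symbol

Repeatedly combine the two least-probable nodes; the expected code length is the sum of the merged weights.
merge 1/25 + 3/25 → 4/25
merge 4/25 + 9/50 → 17/50
merge 8/25 + 17/50 → 33/50
merge 17/50 + 33/50 → 1
L = 4/25 + 17/50 + 33/50 + 1 = 54/25 = 2.16 bits/symbol.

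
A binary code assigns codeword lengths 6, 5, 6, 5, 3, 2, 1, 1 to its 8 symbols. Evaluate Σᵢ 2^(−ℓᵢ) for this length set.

With common denominator 2^6 = 64: Σ 2^(−ℓᵢ) = 1/64 + 2/64 + 1/64 + 2/64 + 8/64 + 16/64 + 32/64 + 32/64 = 94/64 = 1.46875.

1.46875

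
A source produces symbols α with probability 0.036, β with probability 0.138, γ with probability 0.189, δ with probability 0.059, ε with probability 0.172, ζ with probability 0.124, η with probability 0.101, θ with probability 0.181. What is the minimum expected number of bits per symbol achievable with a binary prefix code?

Repeatedly combine the two least-probable nodes; the expected code length is the sum of the merged weights.
merge 9/250 + 59/1000 → 19/200
merge 19/200 + 101/1000 → 49/250
merge 31/250 + 69/500 → 131/500
merge 43/250 + 181/1000 → 353/1000
merge 189/1000 + 49/250 → 77/200
merge 131/500 + 353/1000 → 123/200
merge 77/200 + 123/200 → 1
L = 19/200 + 49/250 + 131/500 + 353/1000 + 77/200 + 123/200 + 1 = 1453/500 = 2.906 bits/symbol.

2.906 bits/symbol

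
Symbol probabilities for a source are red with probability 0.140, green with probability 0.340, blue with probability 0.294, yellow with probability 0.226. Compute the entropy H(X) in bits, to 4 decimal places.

H = −Σ pᵢ log₂ pᵢ.
−0.140·log₂(0.140) = 0.3971
−0.340·log₂(0.340) = 0.5292
−0.294·log₂(0.294) = 0.5192
−0.226·log₂(0.226) = 0.4849
Sum ≈ 1.9304 → 1.9304 bits.

1.9304 bits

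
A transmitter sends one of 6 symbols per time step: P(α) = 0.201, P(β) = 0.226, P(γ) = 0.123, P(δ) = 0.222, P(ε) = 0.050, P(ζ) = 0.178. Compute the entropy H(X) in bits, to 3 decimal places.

H = −Σ pᵢ log₂ pᵢ.
−0.201·log₂(0.201) = 0.4653
−0.226·log₂(0.226) = 0.4849
−0.123·log₂(0.123) = 0.3719
−0.222·log₂(0.222) = 0.4820
−0.050·log₂(0.050) = 0.2161
−0.178·log₂(0.178) = 0.4432
Sum ≈ 2.4634 → 2.463 bits.

2.463 bits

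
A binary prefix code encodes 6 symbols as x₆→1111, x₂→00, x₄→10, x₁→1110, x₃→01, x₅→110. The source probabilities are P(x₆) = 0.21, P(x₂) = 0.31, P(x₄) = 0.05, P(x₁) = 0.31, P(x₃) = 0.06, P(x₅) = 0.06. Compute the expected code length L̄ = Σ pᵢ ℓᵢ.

3.1 bits/symbol

L̄ = Σ pᵢ·ℓᵢ = 0.21·4 + 0.31·2 + 0.05·2 + 0.31·4 + 0.06·2 + 0.06·3 = 3.1 bits/symbol.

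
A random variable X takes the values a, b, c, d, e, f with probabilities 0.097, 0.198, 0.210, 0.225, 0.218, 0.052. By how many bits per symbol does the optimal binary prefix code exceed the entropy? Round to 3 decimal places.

Entropy H = −Σ p log₂ p ≈ 2.4470 bits.
Huffman merges: 13/250+97/1000→149/1000; 149/1000+99/500→347/1000; 21/100+109/500→107/250; 9/40+347/1000→143/250; 107/250+143/250→1. L = 312/125 ≈ 2.4960.
L − H = 2.4960 − 2.4470 = 0.049 bits.

0.049 bits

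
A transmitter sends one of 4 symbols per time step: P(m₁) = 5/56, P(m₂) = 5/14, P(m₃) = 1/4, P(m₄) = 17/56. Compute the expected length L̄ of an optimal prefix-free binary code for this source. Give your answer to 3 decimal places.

1.982 bits/symbol

Repeatedly combine the two least-probable nodes; the expected code length is the sum of the merged weights.
merge 5/56 + 1/4 → 19/56
merge 17/56 + 19/56 → 9/14
merge 5/14 + 9/14 → 1
L = 19/56 + 9/14 + 1 = 111/56 ≈ 1.982 bits/symbol.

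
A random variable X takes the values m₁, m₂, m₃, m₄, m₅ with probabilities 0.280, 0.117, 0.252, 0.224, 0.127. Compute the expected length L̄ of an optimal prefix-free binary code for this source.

2.244 bits/symbol

Repeatedly combine the two least-probable nodes; the expected code length is the sum of the merged weights.
merge 117/1000 + 127/1000 → 61/250
merge 28/125 + 61/250 → 117/250
merge 63/250 + 7/25 → 133/250
merge 117/250 + 133/250 → 1
L = 61/250 + 117/250 + 133/250 + 1 = 561/250 = 2.244 bits/symbol.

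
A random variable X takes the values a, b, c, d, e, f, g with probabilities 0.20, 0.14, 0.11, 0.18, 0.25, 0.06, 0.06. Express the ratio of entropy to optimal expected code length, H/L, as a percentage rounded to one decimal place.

99.0%

Entropy H = −Σ p log₂ p ≈ 2.6442 bits.
Huffman merges: 3/50+3/50→3/25; 11/100+3/25→23/100; 7/50+9/50→8/25; 1/5+23/100→43/100; 1/4+8/25→57/100; 43/100+57/100→1. L = 267/100 ≈ 2.6700.
Efficiency = H/L = 2.6442/2.6700 = 99.0%.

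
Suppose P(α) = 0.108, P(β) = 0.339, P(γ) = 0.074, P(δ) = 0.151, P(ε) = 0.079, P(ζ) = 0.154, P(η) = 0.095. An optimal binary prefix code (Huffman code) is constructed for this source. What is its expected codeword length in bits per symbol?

Repeatedly combine the two least-probable nodes; the expected code length is the sum of the merged weights.
merge 37/500 + 79/1000 → 153/1000
merge 19/200 + 27/250 → 203/1000
merge 151/1000 + 153/1000 → 38/125
merge 77/500 + 203/1000 → 357/1000
merge 38/125 + 339/1000 → 643/1000
merge 357/1000 + 643/1000 → 1
L = 153/1000 + 203/1000 + 38/125 + 357/1000 + 643/1000 + 1 = 133/50 = 2.66 bits/symbol.

2.66 bits/symbol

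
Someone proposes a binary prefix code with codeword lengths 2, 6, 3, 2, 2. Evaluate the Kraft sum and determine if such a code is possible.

0.890625; yes

With common denominator 2^6 = 64: Σ 2^(−ℓᵢ) = 16/64 + 1/64 + 8/64 + 16/64 + 16/64 = 57/64 = 0.890625.
Kraft's inequality requires Σ ≤ 1; here Σ = 0.890625 ≤ 1, so such a prefix code exists.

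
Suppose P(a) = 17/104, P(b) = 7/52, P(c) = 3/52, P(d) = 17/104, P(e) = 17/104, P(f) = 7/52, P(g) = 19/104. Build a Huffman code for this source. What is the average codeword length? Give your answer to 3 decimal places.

Repeatedly combine the two least-probable nodes; the expected code length is the sum of the merged weights.
merge 3/52 + 7/52 → 5/26
merge 7/52 + 17/104 → 31/104
merge 17/104 + 17/104 → 17/52
merge 19/104 + 5/26 → 3/8
merge 31/104 + 17/52 → 5/8
merge 3/8 + 5/8 → 1
L = 5/26 + 31/104 + 17/52 + 3/8 + 5/8 + 1 = 293/104 ≈ 2.817 bits/symbol.

2.817 bits/symbol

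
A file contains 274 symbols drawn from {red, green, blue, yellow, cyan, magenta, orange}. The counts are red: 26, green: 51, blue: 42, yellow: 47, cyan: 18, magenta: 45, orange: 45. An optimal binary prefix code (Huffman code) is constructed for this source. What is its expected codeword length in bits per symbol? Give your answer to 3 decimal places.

2.803 bits/symbol

Probabilities are the counts divided by 274.
Repeatedly combine the two least-probable nodes; the expected code length is the sum of the merged weights.
merge 9/137 + 13/137 → 22/137
merge 21/137 + 22/137 → 43/137
merge 45/274 + 45/274 → 45/137
merge 47/274 + 51/274 → 49/137
merge 43/137 + 45/137 → 88/137
merge 49/137 + 88/137 → 1
L = 22/137 + 43/137 + 45/137 + 49/137 + 88/137 + 1 = 384/137 ≈ 2.803 bits/symbol.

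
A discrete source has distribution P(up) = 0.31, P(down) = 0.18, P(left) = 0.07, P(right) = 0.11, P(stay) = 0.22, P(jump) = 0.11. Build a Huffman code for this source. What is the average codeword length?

2.47 bits/symbol

Repeatedly combine the two least-probable nodes; the expected code length is the sum of the merged weights.
merge 7/100 + 11/100 → 9/50
merge 11/100 + 9/50 → 29/100
merge 9/50 + 11/50 → 2/5
merge 29/100 + 31/100 → 3/5
merge 2/5 + 3/5 → 1
L = 9/50 + 29/100 + 2/5 + 3/5 + 1 = 247/100 = 2.47 bits/symbol.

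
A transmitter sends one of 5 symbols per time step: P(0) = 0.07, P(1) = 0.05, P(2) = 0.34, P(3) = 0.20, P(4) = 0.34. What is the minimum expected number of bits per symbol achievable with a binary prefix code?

2.1 bits/symbol

Repeatedly combine the two least-probable nodes; the expected code length is the sum of the merged weights.
merge 1/20 + 7/100 → 3/25
merge 3/25 + 1/5 → 8/25
merge 8/25 + 17/50 → 33/50
merge 17/50 + 33/50 → 1
L = 3/25 + 8/25 + 33/50 + 1 = 21/10 = 2.1 bits/symbol.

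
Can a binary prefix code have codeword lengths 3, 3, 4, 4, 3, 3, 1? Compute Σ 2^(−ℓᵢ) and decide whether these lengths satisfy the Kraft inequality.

With common denominator 2^4 = 16: Σ 2^(−ℓᵢ) = 2/16 + 2/16 + 1/16 + 1/16 + 2/16 + 2/16 + 8/16 = 18/16 = 1.125.
Kraft's inequality requires Σ ≤ 1; here Σ = 1.125 > 1, so no such prefix code exists.

1.125; no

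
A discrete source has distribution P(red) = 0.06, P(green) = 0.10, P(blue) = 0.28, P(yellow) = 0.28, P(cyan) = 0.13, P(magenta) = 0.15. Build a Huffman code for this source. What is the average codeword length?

Repeatedly combine the two least-probable nodes; the expected code length is the sum of the merged weights.
merge 3/50 + 1/10 → 4/25
merge 13/100 + 3/20 → 7/25
merge 4/25 + 7/25 → 11/25
merge 7/25 + 7/25 → 14/25
merge 11/25 + 14/25 → 1
L = 4/25 + 7/25 + 11/25 + 14/25 + 1 = 61/25 = 2.44 bits/symbol.

2.44 bits/symbol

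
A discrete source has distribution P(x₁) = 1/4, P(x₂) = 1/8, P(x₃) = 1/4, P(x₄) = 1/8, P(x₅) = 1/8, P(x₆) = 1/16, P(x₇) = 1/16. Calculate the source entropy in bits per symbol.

Each probability is a power of 1/2, so log₂(1/p) is an integer.
H = Σ p·log₂(1/p) = 1/4·2 + 1/8·3 + 1/4·2 + 1/8·3 + 1/8·3 + 1/16·4 + 1/16·4 = 2.625 bits.

2.625 bits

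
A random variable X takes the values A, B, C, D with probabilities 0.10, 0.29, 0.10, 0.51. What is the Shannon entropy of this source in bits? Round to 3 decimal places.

1.678 bits

H = −Σ pᵢ log₂ pᵢ.
−0.10·log₂(0.10) = 0.3322
−0.29·log₂(0.29) = 0.5179
−0.10·log₂(0.10) = 0.3322
−0.51·log₂(0.51) = 0.4954
Sum ≈ 1.6777 → 1.678 bits.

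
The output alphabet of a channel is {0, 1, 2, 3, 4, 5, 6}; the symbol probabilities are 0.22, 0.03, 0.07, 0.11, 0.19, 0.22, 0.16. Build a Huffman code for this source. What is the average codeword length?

Repeatedly combine the two least-probable nodes; the expected code length is the sum of the merged weights.
merge 3/100 + 7/100 → 1/10
merge 1/10 + 11/100 → 21/100
merge 4/25 + 19/100 → 7/20
merge 21/100 + 11/50 → 43/100
merge 11/50 + 7/20 → 57/100
merge 43/100 + 57/100 → 1
L = 1/10 + 21/100 + 7/20 + 43/100 + 57/100 + 1 = 133/50 = 2.66 bits/symbol.

2.66 bits/symbol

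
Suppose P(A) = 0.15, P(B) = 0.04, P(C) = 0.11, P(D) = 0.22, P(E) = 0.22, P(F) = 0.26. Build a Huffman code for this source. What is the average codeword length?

Repeatedly combine the two least-probable nodes; the expected code length is the sum of the merged weights.
merge 1/25 + 11/100 → 3/20
merge 3/20 + 3/20 → 3/10
merge 11/50 + 11/50 → 11/25
merge 13/50 + 3/10 → 14/25
merge 11/25 + 14/25 → 1
L = 3/20 + 3/10 + 11/25 + 14/25 + 1 = 49/20 = 2.45 bits/symbol.

2.45 bits/symbol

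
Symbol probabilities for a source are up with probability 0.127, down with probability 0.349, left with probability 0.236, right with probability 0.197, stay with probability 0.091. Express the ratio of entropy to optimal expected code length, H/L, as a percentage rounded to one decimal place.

Entropy H = −Σ p log₂ p ≈ 2.1761 bits.
Huffman merges: 91/1000+127/1000→109/500; 197/1000+109/500→83/200; 59/250+349/1000→117/200; 83/200+117/200→1. L = 1109/500 ≈ 2.2180.
Efficiency = H/L = 2.1761/2.2180 = 98.1%.

98.1%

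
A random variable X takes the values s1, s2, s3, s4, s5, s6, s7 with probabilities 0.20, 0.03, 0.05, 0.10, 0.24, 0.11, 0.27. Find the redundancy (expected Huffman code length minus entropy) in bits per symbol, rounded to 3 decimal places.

Entropy H = −Σ p log₂ p ≈ 2.5189 bits.
Huffman merges: 3/100+1/20→2/25; 2/25+1/10→9/50; 11/100+9/50→29/100; 1/5+6/25→11/25; 27/100+29/100→14/25; 11/25+14/25→1. L = 51/20 ≈ 2.5500.
L − H = 2.5500 − 2.5189 = 0.031 bits.

0.031 bits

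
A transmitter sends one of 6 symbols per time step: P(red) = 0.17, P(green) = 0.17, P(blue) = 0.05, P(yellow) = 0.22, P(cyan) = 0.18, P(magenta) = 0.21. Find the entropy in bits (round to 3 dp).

H = −Σ pᵢ log₂ pᵢ.
−0.17·log₂(0.17) = 0.4346
−0.17·log₂(0.17) = 0.4346
−0.05·log₂(0.05) = 0.2161
−0.22·log₂(0.22) = 0.4806
−0.18·log₂(0.18) = 0.4453
−0.21·log₂(0.21) = 0.4728
Sum ≈ 2.4840 → 2.484 bits.

2.484 bits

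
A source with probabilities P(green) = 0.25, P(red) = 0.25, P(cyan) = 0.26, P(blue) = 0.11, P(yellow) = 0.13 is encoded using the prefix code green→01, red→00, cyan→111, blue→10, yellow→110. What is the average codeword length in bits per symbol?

L̄ = Σ pᵢ·ℓᵢ = 0.25·2 + 0.25·2 + 0.26·3 + 0.11·2 + 0.13·3 = 2.39 bits/symbol.

2.39 bits/symbol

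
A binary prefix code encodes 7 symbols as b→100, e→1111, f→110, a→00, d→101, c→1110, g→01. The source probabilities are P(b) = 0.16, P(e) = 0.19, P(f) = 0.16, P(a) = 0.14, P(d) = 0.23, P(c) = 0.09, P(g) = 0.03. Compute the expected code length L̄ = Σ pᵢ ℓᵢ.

3.11 bits/symbol

L̄ = Σ pᵢ·ℓᵢ = 0.16·3 + 0.19·4 + 0.16·3 + 0.14·2 + 0.23·3 + 0.09·4 + 0.03·2 = 3.11 bits/symbol.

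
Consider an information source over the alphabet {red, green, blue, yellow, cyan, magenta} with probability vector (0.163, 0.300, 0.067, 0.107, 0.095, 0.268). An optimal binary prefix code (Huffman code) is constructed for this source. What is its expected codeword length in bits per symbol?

2.431 bits/symbol

Repeatedly combine the two least-probable nodes; the expected code length is the sum of the merged weights.
merge 67/1000 + 19/200 → 81/500
merge 107/1000 + 81/500 → 269/1000
merge 163/1000 + 67/250 → 431/1000
merge 269/1000 + 3/10 → 569/1000
merge 431/1000 + 569/1000 → 1
L = 81/500 + 269/1000 + 431/1000 + 569/1000 + 1 = 2431/1000 = 2.431 bits/symbol.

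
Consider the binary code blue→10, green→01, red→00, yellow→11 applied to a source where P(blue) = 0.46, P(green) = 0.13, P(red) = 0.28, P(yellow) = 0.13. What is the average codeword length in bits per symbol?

2 bits/symbol

L̄ = Σ pᵢ·ℓᵢ = 0.46·2 + 0.13·2 + 0.28·2 + 0.13·2 = 2 bits/symbol.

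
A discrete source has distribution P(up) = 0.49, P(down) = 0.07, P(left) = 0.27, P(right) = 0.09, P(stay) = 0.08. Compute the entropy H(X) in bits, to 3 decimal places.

H = −Σ pᵢ log₂ pᵢ.
−0.49·log₂(0.49) = 0.5043
−0.07·log₂(0.07) = 0.2686
−0.27·log₂(0.27) = 0.5100
−0.09·log₂(0.09) = 0.3127
−0.08·log₂(0.08) = 0.2915
Sum ≈ 1.8870 → 1.887 bits.

1.887 bits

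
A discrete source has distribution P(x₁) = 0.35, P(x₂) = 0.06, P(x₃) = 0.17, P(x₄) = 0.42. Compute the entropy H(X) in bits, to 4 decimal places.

H = −Σ pᵢ log₂ pᵢ.
−0.35·log₂(0.35) = 0.5301
−0.06·log₂(0.06) = 0.2435
−0.17·log₂(0.17) = 0.4346
−0.42·log₂(0.42) = 0.5256
Sum ≈ 1.7339 → 1.7339 bits.

1.7339 bits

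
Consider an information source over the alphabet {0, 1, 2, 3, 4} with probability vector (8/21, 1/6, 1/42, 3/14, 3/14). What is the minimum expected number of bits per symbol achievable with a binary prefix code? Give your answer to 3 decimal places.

Repeatedly combine the two least-probable nodes; the expected code length is the sum of the merged weights.
merge 1/42 + 1/6 → 4/21
merge 4/21 + 3/14 → 17/42
merge 3/14 + 8/21 → 25/42
merge 17/42 + 25/42 → 1
L = 4/21 + 17/42 + 25/42 + 1 = 46/21 ≈ 2.190 bits/symbol.

2.190 bits/symbol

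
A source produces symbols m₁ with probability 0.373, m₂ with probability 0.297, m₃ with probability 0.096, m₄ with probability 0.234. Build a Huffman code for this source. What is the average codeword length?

1.957 bits/symbol

Repeatedly combine the two least-probable nodes; the expected code length is the sum of the merged weights.
merge 12/125 + 117/500 → 33/100
merge 297/1000 + 33/100 → 627/1000
merge 373/1000 + 627/1000 → 1
L = 33/100 + 627/1000 + 1 = 1957/1000 = 1.957 bits/symbol.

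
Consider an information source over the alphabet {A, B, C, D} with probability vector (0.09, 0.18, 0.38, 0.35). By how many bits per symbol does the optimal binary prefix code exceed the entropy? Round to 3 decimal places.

Entropy H = −Σ p log₂ p ≈ 1.8185 bits.
Huffman merges: 9/100+9/50→27/100; 27/100+7/20→31/50; 19/50+31/50→1. L = 189/100 ≈ 1.8900.
L − H = 1.8900 − 1.8185 = 0.071 bits.

0.071 bits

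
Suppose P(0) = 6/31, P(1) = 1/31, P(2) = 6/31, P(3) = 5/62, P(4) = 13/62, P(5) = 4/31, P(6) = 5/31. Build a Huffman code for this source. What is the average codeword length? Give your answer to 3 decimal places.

2.710 bits/symbol

Repeatedly combine the two least-probable nodes; the expected code length is the sum of the merged weights.
merge 1/31 + 5/62 → 7/62
merge 7/62 + 4/31 → 15/62
merge 5/31 + 6/31 → 11/31
merge 6/31 + 13/62 → 25/62
merge 15/62 + 11/31 → 37/62
merge 25/62 + 37/62 → 1
L = 7/62 + 15/62 + 11/31 + 25/62 + 37/62 + 1 = 84/31 ≈ 2.710 bits/symbol.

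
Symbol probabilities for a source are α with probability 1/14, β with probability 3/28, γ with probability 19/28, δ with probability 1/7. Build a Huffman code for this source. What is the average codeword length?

Repeatedly combine the two least-probable nodes; the expected code length is the sum of the merged weights.
merge 1/14 + 3/28 → 5/28
merge 1/7 + 5/28 → 9/28
merge 9/28 + 19/28 → 1
L = 5/28 + 9/28 + 1 = 3/2 = 1.5 bits/symbol.

1.5 bits/symbol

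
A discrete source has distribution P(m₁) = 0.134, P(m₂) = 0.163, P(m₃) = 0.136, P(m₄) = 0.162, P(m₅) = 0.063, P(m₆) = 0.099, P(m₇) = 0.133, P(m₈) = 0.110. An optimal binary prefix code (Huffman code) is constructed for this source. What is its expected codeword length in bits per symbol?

2.999 bits/symbol

Repeatedly combine the two least-probable nodes; the expected code length is the sum of the merged weights.
merge 63/1000 + 99/1000 → 81/500
merge 11/100 + 133/1000 → 243/1000
merge 67/500 + 17/125 → 27/100
merge 81/500 + 81/500 → 81/250
merge 163/1000 + 243/1000 → 203/500
merge 27/100 + 81/250 → 297/500
merge 203/500 + 297/500 → 1
L = 81/500 + 243/1000 + 27/100 + 81/250 + 203/500 + 297/500 + 1 = 2999/1000 = 2.999 bits/symbol.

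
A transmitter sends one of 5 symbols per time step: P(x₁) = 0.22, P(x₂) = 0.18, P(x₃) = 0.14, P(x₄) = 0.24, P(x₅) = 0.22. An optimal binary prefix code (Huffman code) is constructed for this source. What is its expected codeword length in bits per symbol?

2.32 bits/symbol

Repeatedly combine the two least-probable nodes; the expected code length is the sum of the merged weights.
merge 7/50 + 9/50 → 8/25
merge 11/50 + 11/50 → 11/25
merge 6/25 + 8/25 → 14/25
merge 11/25 + 14/25 → 1
L = 8/25 + 11/25 + 14/25 + 1 = 58/25 = 2.32 bits/symbol.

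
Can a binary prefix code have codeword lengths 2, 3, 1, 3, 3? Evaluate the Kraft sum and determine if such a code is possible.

1.125; no

With common denominator 2^3 = 8: Σ 2^(−ℓᵢ) = 2/8 + 1/8 + 4/8 + 1/8 + 1/8 = 9/8 = 1.125.
Kraft's inequality requires Σ ≤ 1; here Σ = 1.125 > 1, so no such prefix code exists.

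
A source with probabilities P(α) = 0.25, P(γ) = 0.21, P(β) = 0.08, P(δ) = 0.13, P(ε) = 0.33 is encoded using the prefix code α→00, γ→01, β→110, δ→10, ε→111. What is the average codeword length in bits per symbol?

2.41 bits/symbol

L̄ = Σ pᵢ·ℓᵢ = 0.25·2 + 0.21·2 + 0.08·3 + 0.13·2 + 0.33·3 = 2.41 bits/symbol.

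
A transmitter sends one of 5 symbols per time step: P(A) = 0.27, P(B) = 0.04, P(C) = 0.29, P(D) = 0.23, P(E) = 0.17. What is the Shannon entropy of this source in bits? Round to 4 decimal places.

H = −Σ pᵢ log₂ pᵢ.
−0.27·log₂(0.27) = 0.5100
−0.04·log₂(0.04) = 0.1858
−0.29·log₂(0.29) = 0.5179
−0.23·log₂(0.23) = 0.4877
−0.17·log₂(0.17) = 0.4346
Sum ≈ 2.1359 → 2.1359 bits.

2.1359 bits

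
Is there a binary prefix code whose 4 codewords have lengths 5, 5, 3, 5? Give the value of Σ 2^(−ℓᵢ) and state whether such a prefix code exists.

0.21875; yes

With common denominator 2^5 = 32: Σ 2^(−ℓᵢ) = 1/32 + 1/32 + 4/32 + 1/32 = 7/32 = 0.21875.
Kraft's inequality requires Σ ≤ 1; here Σ = 0.21875 ≤ 1, so such a prefix code exists.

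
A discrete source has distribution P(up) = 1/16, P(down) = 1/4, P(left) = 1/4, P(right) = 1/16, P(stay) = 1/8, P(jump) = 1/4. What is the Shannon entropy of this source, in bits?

Each probability is a power of 1/2, so log₂(1/p) is an integer.
H = Σ p·log₂(1/p) = 1/16·4 + 1/4·2 + 1/4·2 + 1/16·4 + 1/8·3 + 1/4·2 = 2.375 bits.

2.375 bits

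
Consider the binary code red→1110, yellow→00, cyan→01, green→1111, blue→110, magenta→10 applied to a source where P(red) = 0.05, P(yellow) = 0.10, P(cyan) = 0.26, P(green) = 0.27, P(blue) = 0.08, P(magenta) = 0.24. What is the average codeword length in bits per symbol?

2.72 bits/symbol

L̄ = Σ pᵢ·ℓᵢ = 0.05·4 + 0.10·2 + 0.26·2 + 0.27·4 + 0.08·3 + 0.24·2 = 2.72 bits/symbol.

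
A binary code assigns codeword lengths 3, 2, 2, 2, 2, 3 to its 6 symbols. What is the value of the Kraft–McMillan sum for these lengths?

1.25

With common denominator 2^3 = 8: Σ 2^(−ℓᵢ) = 1/8 + 2/8 + 2/8 + 2/8 + 2/8 + 1/8 = 10/8 = 1.25.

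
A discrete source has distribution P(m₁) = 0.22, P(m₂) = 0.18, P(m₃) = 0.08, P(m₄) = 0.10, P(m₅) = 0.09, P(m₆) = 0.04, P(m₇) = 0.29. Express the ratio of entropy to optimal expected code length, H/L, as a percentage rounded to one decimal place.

Entropy H = −Σ p log₂ p ≈ 2.5659 bits.
Huffman merges: 1/25+2/25→3/25; 9/100+1/10→19/100; 3/25+9/50→3/10; 19/100+11/50→41/100; 29/100+3/10→59/100; 41/100+59/100→1. L = 261/100 ≈ 2.6100.
Efficiency = H/L = 2.5659/2.6100 = 98.3%.

98.3%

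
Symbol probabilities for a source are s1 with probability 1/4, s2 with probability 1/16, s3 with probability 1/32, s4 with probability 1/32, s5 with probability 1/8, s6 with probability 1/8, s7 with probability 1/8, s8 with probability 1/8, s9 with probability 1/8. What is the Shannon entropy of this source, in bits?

Each probability is a power of 1/2, so log₂(1/p) is an integer.
H = Σ p·log₂(1/p) = 1/4·2 + 1/16·4 + 1/32·5 + 1/32·5 + 1/8·3 + 1/8·3 + 1/8·3 + 1/8·3 + 1/8·3 = 2.9375 bits.

2.9375 bits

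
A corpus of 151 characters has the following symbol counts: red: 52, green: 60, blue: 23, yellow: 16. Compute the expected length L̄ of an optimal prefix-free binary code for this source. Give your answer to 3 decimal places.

1.861 bits/symbol

Probabilities are the counts divided by 151.
Repeatedly combine the two least-probable nodes; the expected code length is the sum of the merged weights.
merge 16/151 + 23/151 → 39/151
merge 39/151 + 52/151 → 91/151
merge 60/151 + 91/151 → 1
L = 39/151 + 91/151 + 1 = 281/151 ≈ 1.861 bits/symbol.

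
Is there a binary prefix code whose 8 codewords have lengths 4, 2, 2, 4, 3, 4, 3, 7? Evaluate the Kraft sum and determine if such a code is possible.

With common denominator 2^7 = 128: Σ 2^(−ℓᵢ) = 8/128 + 32/128 + 32/128 + 8/128 + 16/128 + 8/128 + 16/128 + 1/128 = 121/128 = 0.9453125.
Kraft's inequality requires Σ ≤ 1; here Σ = 0.9453125 ≤ 1, so such a prefix code exists.

0.9453125; yes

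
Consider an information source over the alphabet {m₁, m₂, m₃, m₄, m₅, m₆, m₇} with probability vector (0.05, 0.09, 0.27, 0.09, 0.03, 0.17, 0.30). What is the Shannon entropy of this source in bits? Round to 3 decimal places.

2.459 bits

H = −Σ pᵢ log₂ pᵢ.
−0.05·log₂(0.05) = 0.2161
−0.09·log₂(0.09) = 0.3127
−0.27·log₂(0.27) = 0.5100
−0.09·log₂(0.09) = 0.3127
−0.03·log₂(0.03) = 0.1518
−0.17·log₂(0.17) = 0.4346
−0.30·log₂(0.30) = 0.5211
Sum ≈ 2.4589 → 2.459 bits.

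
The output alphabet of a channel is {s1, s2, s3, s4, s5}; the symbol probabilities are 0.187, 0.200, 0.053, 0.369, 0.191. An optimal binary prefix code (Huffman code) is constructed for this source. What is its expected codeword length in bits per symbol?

2.24 bits/symbol

Repeatedly combine the two least-probable nodes; the expected code length is the sum of the merged weights.
merge 53/1000 + 187/1000 → 6/25
merge 191/1000 + 1/5 → 391/1000
merge 6/25 + 369/1000 → 609/1000
merge 391/1000 + 609/1000 → 1
L = 6/25 + 391/1000 + 609/1000 + 1 = 56/25 = 2.24 bits/symbol.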